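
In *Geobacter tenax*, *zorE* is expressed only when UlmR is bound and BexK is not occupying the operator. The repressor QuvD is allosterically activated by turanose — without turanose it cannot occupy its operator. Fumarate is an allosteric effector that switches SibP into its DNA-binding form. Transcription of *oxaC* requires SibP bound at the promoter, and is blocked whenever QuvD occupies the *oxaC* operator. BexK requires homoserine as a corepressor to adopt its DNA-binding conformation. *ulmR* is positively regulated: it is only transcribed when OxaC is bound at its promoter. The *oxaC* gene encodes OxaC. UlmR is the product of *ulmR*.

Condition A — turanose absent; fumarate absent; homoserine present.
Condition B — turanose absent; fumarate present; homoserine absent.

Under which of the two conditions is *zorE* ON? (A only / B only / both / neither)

B only

Condition A:
Turanose is absent, so QuvD is inactive.
Fumarate is absent, so SibP is inactive.
Required activator SibP is absent, so *oxaC* is not transcribed.
So OxaC is not produced.
Required activator OxaC is absent, so *ulmR* is not transcribed.
So UlmR is not produced.
Homoserine is present, so BexK is active.
With repressor BexK bound, *zorE* is not transcribed.
→ *zorE* is OFF in A.
Condition B:
Turanose is absent, so QuvD is inactive.
Fumarate is present, so SibP is active.
No repressor is bound and SibP is active, so *oxaC* is transcribed.
So OxaC is produced and active.
No repressor is bound and OxaC is active, so *ulmR* is transcribed.
So UlmR is produced and active.
Homoserine is absent, so BexK is inactive.
No repressor is bound and UlmR is active, so *zorE* is transcribed.
→ *zorE* is ON in B.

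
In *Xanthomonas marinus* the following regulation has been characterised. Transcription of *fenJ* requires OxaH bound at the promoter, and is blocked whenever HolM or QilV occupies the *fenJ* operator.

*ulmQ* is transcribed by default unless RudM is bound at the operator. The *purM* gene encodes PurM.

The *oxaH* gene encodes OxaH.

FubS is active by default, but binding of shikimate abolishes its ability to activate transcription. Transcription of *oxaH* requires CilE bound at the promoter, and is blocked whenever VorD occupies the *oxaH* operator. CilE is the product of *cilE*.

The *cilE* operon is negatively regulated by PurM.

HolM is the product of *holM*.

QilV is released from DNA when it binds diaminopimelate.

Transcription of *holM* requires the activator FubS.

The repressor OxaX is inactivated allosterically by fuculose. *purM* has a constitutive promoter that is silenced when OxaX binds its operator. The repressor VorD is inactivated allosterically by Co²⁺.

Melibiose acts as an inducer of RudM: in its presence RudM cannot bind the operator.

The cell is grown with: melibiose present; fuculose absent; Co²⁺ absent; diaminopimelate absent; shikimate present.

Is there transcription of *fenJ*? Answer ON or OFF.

Fuculose is absent, so OxaX is active.
With repressor OxaX bound, *purM* is not transcribed.
So PurM is not produced.
With no repressor bound, *cilE* is transcribed.
So CilE is produced and active.
Co²⁺ is absent, so VorD is active.
With repressor VorD bound, *oxaH* is not transcribed.
So OxaH is not produced.
Shikimate is present, so FubS is inactive.
Required activator FubS is absent, so *holM* is not transcribed.
So HolM is not produced.
Diaminopimelate is absent, so QilV is active.
With repressor QilV bound, *fenJ* is not transcribed.

OFF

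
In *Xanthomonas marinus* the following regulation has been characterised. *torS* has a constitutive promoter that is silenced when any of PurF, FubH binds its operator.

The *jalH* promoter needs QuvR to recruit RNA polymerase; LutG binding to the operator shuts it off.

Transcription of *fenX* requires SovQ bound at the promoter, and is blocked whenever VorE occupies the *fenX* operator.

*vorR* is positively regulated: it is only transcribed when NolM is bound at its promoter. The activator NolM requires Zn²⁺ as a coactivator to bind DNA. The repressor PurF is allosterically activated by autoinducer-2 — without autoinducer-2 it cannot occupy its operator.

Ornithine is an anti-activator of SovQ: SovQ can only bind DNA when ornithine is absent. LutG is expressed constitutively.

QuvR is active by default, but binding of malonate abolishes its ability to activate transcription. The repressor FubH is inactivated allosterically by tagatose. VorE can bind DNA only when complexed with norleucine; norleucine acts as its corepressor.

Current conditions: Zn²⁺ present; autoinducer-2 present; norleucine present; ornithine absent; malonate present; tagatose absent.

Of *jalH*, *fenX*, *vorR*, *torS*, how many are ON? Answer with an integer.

LutG is produced constitutively and is active.
Malonate is present, so QuvR is inactive.
With repressor LutG bound, *jalH* is not transcribed.
→ *jalH* is OFF.
Norleucine is present, so VorE is active.
Ornithine is absent, so SovQ is active.
With repressor VorE bound, *fenX* is not transcribed.
→ *fenX* is OFF.
Zn²⁺ is present, so NolM is active.
No repressor is bound and NolM is active, so *vorR* is transcribed.
→ *vorR* is ON.
Autoinducer-2 is present, so PurF is active.
Tagatose is absent, so FubH is active.
With repressor PurF bound, *torS* is not transcribed.
→ *torS* is OFF.
1 of the 4 genes is transcribed.

1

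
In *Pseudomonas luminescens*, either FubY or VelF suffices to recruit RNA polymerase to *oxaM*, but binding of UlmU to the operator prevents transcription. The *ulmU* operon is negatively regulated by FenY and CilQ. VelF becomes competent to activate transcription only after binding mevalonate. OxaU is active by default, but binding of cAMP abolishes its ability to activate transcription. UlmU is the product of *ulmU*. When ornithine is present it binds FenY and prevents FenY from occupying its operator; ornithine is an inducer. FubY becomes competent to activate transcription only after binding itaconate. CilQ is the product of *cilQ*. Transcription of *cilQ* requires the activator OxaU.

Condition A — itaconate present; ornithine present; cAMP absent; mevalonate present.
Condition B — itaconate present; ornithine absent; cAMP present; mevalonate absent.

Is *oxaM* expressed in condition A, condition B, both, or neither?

Condition A:
Itaconate is present, so FubY is active.
Ornithine is present, so FenY is inactive.
cAMP is absent, so OxaU is active.
No repressor is bound and OxaU is active, so *cilQ* is transcribed.
So CilQ is produced and active.
With repressor CilQ bound, *ulmU* is not transcribed.
So UlmU is not produced.
Mevalonate is present, so VelF is active.
Activator FubY is present, so *oxaM* is transcribed.
→ *oxaM* is ON in A.
Condition B:
Itaconate is present, so FubY is active.
Ornithine is absent, so FenY is active.
cAMP is present, so OxaU is inactive.
Required activator OxaU is absent, so *cilQ* is not transcribed.
So CilQ is not produced.
With repressor FenY bound, *ulmU* is not transcribed.
So UlmU is not produced.
Mevalonate is absent, so VelF is inactive.
Activator FubY is present, so *oxaM* is transcribed.
→ *oxaM* is ON in B.

both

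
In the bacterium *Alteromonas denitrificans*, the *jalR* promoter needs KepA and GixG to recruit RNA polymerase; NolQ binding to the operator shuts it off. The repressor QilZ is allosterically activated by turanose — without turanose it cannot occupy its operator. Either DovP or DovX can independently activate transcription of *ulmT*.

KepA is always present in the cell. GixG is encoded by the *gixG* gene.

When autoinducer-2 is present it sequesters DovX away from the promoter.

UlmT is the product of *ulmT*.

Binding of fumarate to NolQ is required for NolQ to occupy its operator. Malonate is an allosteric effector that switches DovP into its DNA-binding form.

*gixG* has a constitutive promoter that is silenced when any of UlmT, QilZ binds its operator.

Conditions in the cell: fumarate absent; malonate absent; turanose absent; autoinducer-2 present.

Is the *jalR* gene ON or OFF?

KepA is produced constitutively and is active.
Fumarate is absent, so NolQ is inactive.
Malonate is absent, so DovP is inactive.
Autoinducer-2 is present, so DovX is inactive.
No activator is available at the *ulmT* promoter, so *ulmT* is not transcribed.
So UlmT is not produced.
Turanose is absent, so QilZ is inactive.
With no repressor bound, *gixG* is transcribed.
So GixG is produced and active.
No repressor is bound and KepA and GixG are active, so *jalR* is transcribed.

ON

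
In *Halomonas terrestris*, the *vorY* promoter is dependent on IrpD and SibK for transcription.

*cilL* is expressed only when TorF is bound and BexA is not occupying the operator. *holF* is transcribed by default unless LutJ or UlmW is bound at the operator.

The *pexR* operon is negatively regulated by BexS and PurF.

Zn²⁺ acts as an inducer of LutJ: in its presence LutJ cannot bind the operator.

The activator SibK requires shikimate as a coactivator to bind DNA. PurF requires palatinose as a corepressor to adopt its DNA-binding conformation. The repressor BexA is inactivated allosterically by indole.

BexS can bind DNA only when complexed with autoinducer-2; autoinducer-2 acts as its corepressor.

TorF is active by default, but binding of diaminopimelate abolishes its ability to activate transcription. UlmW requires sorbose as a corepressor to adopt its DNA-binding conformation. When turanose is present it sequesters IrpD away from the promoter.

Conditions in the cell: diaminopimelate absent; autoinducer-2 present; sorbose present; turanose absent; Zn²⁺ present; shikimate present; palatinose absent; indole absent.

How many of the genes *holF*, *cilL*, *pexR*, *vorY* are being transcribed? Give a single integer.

Zn²⁺ is present, so LutJ is inactive.
Sorbose is present, so UlmW is active.
With repressor UlmW bound, *holF* is not transcribed.
→ *holF* is OFF.
Indole is absent, so BexA is active.
Diaminopimelate is absent, so TorF is active.
With repressor BexA bound, *cilL* is not transcribed.
→ *cilL* is OFF.
Autoinducer-2 is present, so BexS is active.
Palatinose is absent, so PurF is inactive.
With repressor BexS bound, *pexR* is not transcribed.
→ *pexR* is OFF.
Turanose is absent, so IrpD is active.
Shikimate is present, so SibK is active.
No repressor is bound and IrpD and SibK are active, so *vorY* is transcribed.
→ *vorY* is ON.
1 of the 4 genes is transcribed.

1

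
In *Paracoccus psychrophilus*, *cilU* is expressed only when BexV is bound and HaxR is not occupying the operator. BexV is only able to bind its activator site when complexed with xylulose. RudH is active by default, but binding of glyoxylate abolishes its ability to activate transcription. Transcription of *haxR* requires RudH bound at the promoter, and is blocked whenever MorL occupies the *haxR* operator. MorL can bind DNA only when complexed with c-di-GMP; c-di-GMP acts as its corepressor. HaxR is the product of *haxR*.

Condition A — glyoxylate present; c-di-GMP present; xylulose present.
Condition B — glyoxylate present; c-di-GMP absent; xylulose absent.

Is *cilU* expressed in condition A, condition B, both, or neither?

Condition A:
Glyoxylate is present, so RudH is inactive.
c-di-GMP is present, so MorL is active.
With repressor MorL bound, *haxR* is not transcribed.
So HaxR is not produced.
Xylulose is present, so BexV is active.
No repressor is bound and BexV is active, so *cilU* is transcribed.
→ *cilU* is ON in A.
Condition B:
Glyoxylate is present, so RudH is inactive.
c-di-GMP is absent, so MorL is inactive.
Required activator RudH is absent, so *haxR* is not transcribed.
So HaxR is not produced.
Xylulose is absent, so BexV is inactive.
Required activator BexV is absent, so *cilU* is not transcribed.
→ *cilU* is OFF in B.

A only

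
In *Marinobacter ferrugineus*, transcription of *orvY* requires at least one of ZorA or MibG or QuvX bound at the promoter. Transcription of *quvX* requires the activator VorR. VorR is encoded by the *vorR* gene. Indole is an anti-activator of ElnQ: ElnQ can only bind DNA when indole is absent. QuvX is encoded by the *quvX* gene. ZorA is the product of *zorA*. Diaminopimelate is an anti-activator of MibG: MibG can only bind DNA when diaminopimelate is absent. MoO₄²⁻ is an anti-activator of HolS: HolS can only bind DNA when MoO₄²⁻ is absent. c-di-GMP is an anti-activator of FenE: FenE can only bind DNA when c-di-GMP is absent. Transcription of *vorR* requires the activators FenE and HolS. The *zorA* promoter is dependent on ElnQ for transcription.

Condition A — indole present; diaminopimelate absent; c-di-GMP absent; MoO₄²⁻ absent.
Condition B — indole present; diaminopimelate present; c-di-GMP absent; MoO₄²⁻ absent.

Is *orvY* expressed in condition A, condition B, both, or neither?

Condition A:
Indole is present, so ElnQ is inactive.
Required activator ElnQ is absent, so *zorA* is not transcribed.
So ZorA is not produced.
Diaminopimelate is absent, so MibG is active.
c-di-GMP is absent, so FenE is active.
MoO₄²⁻ is absent, so HolS is active.
No repressor is bound and FenE and HolS are active, so *vorR* is transcribed.
So VorR is produced and active.
No repressor is bound and VorR is active, so *quvX* is transcribed.
So QuvX is produced and active.
Activator MibG is present, so *orvY* is transcribed.
→ *orvY* is ON in A.
Condition B:
Indole is present, so ElnQ is inactive.
Required activator ElnQ is absent, so *zorA* is not transcribed.
So ZorA is not produced.
Diaminopimelate is present, so MibG is inactive.
c-di-GMP is absent, so FenE is active.
MoO₄²⁻ is absent, so HolS is active.
No repressor is bound and FenE and HolS are active, so *vorR* is transcribed.
So VorR is produced and active.
No repressor is bound and VorR is active, so *quvX* is transcribed.
So QuvX is produced and active.
Activator QuvX is present, so *orvY* is transcribed.
→ *orvY* is ON in B.

both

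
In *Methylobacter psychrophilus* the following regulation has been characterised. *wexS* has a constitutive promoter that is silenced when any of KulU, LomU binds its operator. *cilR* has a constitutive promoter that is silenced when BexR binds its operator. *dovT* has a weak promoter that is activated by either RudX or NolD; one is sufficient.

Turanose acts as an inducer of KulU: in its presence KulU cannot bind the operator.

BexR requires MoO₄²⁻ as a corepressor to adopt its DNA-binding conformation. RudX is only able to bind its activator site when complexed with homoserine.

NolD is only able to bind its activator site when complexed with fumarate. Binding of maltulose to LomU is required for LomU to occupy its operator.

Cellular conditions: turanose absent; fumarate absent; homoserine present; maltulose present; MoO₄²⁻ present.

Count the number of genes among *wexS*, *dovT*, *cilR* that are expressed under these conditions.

1

Turanose is absent, so KulU is active.
Maltulose is present, so LomU is active.
With repressor KulU bound, *wexS* is not transcribed.
→ *wexS* is OFF.
Homoserine is present, so RudX is active.
Fumarate is absent, so NolD is inactive.
Activator RudX is present, so *dovT* is transcribed.
→ *dovT* is ON.
MoO₄²⁻ is present, so BexR is active.
With repressor BexR bound, *cilR* is not transcribed.
→ *cilR* is OFF.
1 of the 3 genes is transcribed.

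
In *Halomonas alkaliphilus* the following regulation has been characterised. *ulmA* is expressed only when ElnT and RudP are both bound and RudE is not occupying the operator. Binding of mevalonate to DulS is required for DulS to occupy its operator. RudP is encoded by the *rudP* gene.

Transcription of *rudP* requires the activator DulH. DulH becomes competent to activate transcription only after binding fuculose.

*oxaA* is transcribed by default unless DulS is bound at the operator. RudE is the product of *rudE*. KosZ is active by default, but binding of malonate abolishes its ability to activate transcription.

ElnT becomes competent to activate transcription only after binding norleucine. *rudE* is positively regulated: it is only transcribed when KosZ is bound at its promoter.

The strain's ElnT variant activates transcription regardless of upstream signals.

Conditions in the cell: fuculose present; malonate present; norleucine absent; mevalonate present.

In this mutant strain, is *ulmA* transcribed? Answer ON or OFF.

ElnT is constitutively active in this strain.
Fuculose is present, so DulH is active.
No repressor is bound and DulH is active, so *rudP* is transcribed.
So RudP is produced and active.
Malonate is present, so KosZ is inactive.
Required activator KosZ is absent, so *rudE* is not transcribed.
So RudE is not produced.
No repressor is bound and ElnT and RudP are active, so *ulmA* is transcribed.

ON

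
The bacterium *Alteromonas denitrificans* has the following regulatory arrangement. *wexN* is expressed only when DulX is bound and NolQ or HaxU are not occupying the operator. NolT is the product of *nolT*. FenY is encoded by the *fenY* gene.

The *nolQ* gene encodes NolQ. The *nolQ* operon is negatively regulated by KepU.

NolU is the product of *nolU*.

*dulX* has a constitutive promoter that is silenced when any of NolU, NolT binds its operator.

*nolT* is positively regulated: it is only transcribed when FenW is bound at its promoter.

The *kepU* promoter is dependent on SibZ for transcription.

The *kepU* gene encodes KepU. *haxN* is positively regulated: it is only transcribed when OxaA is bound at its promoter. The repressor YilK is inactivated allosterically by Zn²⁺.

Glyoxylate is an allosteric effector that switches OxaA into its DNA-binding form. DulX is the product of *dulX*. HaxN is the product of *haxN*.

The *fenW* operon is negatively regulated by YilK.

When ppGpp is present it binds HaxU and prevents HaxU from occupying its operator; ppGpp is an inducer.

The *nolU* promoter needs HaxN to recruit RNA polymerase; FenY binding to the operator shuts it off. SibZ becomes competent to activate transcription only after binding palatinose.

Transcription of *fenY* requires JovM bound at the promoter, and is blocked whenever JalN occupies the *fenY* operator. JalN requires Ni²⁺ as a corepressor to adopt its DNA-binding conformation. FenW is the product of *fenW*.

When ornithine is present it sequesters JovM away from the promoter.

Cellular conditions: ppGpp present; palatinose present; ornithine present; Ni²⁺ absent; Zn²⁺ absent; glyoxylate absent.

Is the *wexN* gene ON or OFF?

Palatinose is present, so SibZ is active.
No repressor is bound and SibZ is active, so *kepU* is transcribed.
So KepU is produced and active.
With repressor KepU bound, *nolQ* is not transcribed.
So NolQ is not produced.
ppGpp is present, so HaxU is inactive.
Ornithine is present, so JovM is inactive.
Ni²⁺ is absent, so JalN is inactive.
Required activator JovM is absent, so *fenY* is not transcribed.
So FenY is not produced.
Glyoxylate is absent, so OxaA is inactive.
Required activator OxaA is absent, so *haxN* is not transcribed.
So HaxN is not produced.
Required activator HaxN is absent, so *nolU* is not transcribed.
So NolU is not produced.
Zn²⁺ is absent, so YilK is active.
With repressor YilK bound, *fenW* is not transcribed.
So FenW is not produced.
Required activator FenW is absent, so *nolT* is not transcribed.
So NolT is not produced.
With no repressor bound, *dulX* is transcribed.
So DulX is produced and active.
No repressor is bound and DulX is active, so *wexN* is transcribed.

ON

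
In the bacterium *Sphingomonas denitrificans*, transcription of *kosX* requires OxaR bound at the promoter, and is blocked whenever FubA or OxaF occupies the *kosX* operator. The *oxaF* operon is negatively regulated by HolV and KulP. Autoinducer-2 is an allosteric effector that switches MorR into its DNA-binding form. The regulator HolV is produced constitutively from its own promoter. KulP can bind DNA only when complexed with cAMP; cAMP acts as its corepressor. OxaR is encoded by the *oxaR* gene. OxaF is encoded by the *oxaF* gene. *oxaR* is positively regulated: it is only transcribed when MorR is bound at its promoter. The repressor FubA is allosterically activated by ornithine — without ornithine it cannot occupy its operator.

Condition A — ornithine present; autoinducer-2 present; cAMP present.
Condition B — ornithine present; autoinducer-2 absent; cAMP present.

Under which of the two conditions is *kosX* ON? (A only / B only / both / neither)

neither

Condition A:
Ornithine is present, so FubA is active.
Autoinducer-2 is present, so MorR is active.
No repressor is bound and MorR is active, so *oxaR* is transcribed.
So OxaR is produced and active.
HolV is produced constitutively and is active.
cAMP is present, so KulP is active.
With repressor HolV bound, *oxaF* is not transcribed.
So OxaF is not produced.
With repressor FubA bound, *kosX* is not transcribed.
→ *kosX* is OFF in A.
Condition B:
Ornithine is present, so FubA is active.
Autoinducer-2 is absent, so MorR is inactive.
Required activator MorR is absent, so *oxaR* is not transcribed.
So OxaR is not produced.
HolV is produced constitutively and is active.
cAMP is present, so KulP is active.
With repressor HolV bound, *oxaF* is not transcribed.
So OxaF is not produced.
With repressor FubA bound, *kosX* is not transcribed.
→ *kosX* is OFF in B.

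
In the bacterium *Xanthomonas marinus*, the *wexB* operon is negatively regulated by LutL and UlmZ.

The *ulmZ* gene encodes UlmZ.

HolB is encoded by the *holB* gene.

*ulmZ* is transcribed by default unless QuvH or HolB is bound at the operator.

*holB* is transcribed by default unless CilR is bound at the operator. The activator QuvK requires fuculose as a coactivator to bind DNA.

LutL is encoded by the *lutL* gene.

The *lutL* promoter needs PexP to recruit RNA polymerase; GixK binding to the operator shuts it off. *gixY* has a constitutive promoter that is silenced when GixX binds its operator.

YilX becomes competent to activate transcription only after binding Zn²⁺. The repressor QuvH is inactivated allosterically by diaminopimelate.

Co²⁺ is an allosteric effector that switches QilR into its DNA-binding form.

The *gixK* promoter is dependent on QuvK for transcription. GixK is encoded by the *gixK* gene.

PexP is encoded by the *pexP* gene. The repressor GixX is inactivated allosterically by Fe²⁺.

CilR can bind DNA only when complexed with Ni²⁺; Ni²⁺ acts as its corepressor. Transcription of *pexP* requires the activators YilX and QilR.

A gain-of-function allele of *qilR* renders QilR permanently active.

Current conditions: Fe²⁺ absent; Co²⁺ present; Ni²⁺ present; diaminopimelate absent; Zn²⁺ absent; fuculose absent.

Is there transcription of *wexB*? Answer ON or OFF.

ON

Fuculose is absent, so QuvK is inactive.
Required activator QuvK is absent, so *gixK* is not transcribed.
So GixK is not produced.
Zn²⁺ is absent, so YilX is inactive.
QilR is constitutively active in this strain.
Required activator YilX is absent, so *pexP* is not transcribed.
So PexP is not produced.
Required activator PexP is absent, so *lutL* is not transcribed.
So LutL is not produced.
Diaminopimelate is absent, so QuvH is active.
Ni²⁺ is present, so CilR is active.
With repressor CilR bound, *holB* is not transcribed.
So HolB is not produced.
With repressor QuvH bound, *ulmZ* is not transcribed.
So UlmZ is not produced.
With no repressor bound, *wexB* is transcribed.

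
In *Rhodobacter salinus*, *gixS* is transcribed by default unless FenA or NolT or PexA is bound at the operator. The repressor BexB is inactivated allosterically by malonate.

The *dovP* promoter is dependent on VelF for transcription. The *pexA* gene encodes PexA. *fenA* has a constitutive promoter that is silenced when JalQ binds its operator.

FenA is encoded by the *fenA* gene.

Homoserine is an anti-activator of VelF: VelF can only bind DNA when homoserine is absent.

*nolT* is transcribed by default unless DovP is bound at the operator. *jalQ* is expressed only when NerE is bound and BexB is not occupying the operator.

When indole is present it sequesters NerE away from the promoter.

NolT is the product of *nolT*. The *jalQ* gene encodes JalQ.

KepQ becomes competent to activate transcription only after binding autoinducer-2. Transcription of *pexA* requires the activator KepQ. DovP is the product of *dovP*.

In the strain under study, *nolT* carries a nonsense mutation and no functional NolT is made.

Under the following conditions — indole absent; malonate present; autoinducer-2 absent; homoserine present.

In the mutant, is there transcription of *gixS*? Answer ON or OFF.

Malonate is present, so BexB is inactive.
Indole is absent, so NerE is active.
No repressor is bound and NerE is active, so *jalQ* is transcribed.
So JalQ is produced and active.
With repressor JalQ bound, *fenA* is not transcribed.
So FenA is not produced.
NolT is non-functional in this strain, so it has no effect.
Autoinducer-2 is absent, so KepQ is inactive.
Required activator KepQ is absent, so *pexA* is not transcribed.
So PexA is not produced.
With no repressor bound, *gixS* is transcribed.

ON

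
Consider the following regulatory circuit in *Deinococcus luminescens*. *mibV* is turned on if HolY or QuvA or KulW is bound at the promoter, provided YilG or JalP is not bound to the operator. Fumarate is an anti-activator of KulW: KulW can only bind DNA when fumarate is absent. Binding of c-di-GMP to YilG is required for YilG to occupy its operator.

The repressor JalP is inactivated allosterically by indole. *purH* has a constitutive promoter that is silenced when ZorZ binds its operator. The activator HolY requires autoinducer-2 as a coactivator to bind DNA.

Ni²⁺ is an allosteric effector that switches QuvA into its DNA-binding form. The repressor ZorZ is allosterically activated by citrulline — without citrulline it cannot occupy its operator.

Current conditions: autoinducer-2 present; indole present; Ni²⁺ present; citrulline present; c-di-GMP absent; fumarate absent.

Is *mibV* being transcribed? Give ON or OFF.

ON

Autoinducer-2 is present, so HolY is active.
c-di-GMP is absent, so YilG is inactive.
Indole is present, so JalP is inactive.
Ni²⁺ is present, so QuvA is active.
Fumarate is absent, so KulW is active.
Activator HolY is present, so *mibV* is transcribed.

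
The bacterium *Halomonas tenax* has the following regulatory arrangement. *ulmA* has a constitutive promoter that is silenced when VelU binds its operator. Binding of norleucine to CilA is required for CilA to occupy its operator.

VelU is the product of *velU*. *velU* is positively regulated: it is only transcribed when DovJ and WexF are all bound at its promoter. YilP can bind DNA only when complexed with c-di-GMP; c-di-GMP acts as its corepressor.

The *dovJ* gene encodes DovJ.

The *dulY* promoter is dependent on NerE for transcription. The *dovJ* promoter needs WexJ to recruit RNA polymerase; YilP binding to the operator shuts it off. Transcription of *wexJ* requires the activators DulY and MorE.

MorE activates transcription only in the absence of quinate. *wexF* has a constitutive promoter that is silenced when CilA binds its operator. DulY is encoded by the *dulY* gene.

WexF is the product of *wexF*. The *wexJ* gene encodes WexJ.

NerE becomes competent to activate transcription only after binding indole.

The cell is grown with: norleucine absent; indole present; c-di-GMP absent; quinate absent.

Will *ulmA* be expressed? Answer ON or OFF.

Indole is present, so NerE is active.
No repressor is bound and NerE is active, so *dulY* is transcribed.
So DulY is produced and active.
Quinate is absent, so MorE is active.
No repressor is bound and DulY and MorE are active, so *wexJ* is transcribed.
So WexJ is produced and active.
c-di-GMP is absent, so YilP is inactive.
No repressor is bound and WexJ is active, so *dovJ* is transcribed.
So DovJ is produced and active.
Norleucine is absent, so CilA is inactive.
With no repressor bound, *wexF* is transcribed.
So WexF is produced and active.
No repressor is bound and DovJ and WexF are active, so *velU* is transcribed.
So VelU is produced and active.
With repressor VelU bound, *ulmA* is not transcribed.

OFF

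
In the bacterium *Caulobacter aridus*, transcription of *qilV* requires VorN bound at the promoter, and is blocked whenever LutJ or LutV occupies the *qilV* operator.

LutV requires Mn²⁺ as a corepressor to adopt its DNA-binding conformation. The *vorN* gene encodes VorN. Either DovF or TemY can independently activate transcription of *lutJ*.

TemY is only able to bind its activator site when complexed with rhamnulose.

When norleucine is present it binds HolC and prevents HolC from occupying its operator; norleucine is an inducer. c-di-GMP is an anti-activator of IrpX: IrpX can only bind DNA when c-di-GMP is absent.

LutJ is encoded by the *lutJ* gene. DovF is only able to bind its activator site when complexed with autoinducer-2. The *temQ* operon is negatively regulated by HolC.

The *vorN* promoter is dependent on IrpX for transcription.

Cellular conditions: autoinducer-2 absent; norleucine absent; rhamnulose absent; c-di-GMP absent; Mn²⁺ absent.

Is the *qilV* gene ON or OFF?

Autoinducer-2 is absent, so DovF is inactive.
Rhamnulose is absent, so TemY is inactive.
No activator is available at the *lutJ* promoter, so *lutJ* is not transcribed.
So LutJ is not produced.
Mn²⁺ is absent, so LutV is inactive.
c-di-GMP is absent, so IrpX is active.
No repressor is bound and IrpX is active, so *vorN* is transcribed.
So VorN is produced and active.
No repressor is bound and VorN is active, so *qilV* is transcribed.

ON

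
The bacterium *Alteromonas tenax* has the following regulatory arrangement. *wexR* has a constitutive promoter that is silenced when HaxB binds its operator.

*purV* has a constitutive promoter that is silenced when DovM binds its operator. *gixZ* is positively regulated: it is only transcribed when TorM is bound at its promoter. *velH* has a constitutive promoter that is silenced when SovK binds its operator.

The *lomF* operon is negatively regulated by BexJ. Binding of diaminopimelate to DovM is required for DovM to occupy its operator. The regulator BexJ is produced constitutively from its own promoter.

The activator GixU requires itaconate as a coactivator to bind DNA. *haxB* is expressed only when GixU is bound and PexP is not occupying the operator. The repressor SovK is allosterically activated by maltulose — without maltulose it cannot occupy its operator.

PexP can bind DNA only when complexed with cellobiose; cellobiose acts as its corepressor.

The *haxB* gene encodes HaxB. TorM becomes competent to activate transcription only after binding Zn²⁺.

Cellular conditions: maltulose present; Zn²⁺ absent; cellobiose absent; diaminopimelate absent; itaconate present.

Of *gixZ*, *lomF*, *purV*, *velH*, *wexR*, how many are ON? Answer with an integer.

1

Zn²⁺ is absent, so TorM is inactive.
Required activator TorM is absent, so *gixZ* is not transcribed.
→ *gixZ* is OFF.
BexJ is produced constitutively and is active.
With repressor BexJ bound, *lomF* is not transcribed.
→ *lomF* is OFF.
Diaminopimelate is absent, so DovM is inactive.
With no repressor bound, *purV* is transcribed.
→ *purV* is ON.
Maltulose is present, so SovK is active.
With repressor SovK bound, *velH* is not transcribed.
→ *velH* is OFF.
Itaconate is present, so GixU is active.
Cellobiose is absent, so PexP is inactive.
No repressor is bound and GixU is active, so *haxB* is transcribed.
So HaxB is produced and active.
With repressor HaxB bound, *wexR* is not transcribed.
→ *wexR* is OFF.
1 of the 5 genes is transcribed.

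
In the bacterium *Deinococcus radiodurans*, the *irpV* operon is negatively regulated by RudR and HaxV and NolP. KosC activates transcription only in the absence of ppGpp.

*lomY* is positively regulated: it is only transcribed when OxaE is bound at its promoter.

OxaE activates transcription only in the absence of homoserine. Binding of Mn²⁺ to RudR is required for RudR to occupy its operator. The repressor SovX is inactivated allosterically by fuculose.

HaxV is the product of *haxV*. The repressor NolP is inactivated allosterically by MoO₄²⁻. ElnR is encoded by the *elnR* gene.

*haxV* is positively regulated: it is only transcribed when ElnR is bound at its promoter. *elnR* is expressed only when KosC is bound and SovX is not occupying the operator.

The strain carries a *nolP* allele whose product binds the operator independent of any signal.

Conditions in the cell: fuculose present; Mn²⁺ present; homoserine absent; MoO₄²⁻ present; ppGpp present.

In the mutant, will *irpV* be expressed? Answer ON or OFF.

OFF

Mn²⁺ is present, so RudR is active.
Fuculose is present, so SovX is inactive.
ppGpp is present, so KosC is inactive.
Required activator KosC is absent, so *elnR* is not transcribed.
So ElnR is not produced.
Required activator ElnR is absent, so *haxV* is not transcribed.
So HaxV is not produced.
NolP is constitutively active in this strain.
With repressor RudR bound, *irpV* is not transcribed.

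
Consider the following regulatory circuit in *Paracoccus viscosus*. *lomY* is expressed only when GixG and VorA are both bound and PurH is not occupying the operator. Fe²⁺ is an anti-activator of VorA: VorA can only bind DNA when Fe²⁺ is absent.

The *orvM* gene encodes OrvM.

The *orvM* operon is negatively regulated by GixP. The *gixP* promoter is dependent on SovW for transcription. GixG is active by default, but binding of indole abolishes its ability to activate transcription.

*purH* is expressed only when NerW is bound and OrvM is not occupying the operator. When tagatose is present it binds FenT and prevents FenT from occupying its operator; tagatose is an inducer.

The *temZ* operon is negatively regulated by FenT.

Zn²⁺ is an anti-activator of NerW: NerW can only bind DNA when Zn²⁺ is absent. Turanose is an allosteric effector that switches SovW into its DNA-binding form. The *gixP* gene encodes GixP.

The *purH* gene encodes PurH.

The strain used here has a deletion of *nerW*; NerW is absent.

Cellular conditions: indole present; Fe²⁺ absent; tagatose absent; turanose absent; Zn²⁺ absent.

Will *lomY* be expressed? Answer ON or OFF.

Indole is present, so GixG is inactive.
NerW is non-functional in this strain, so it has no effect.
Turanose is absent, so SovW is inactive.
Required activator SovW is absent, so *gixP* is not transcribed.
So GixP is not produced.
With no repressor bound, *orvM* is transcribed.
So OrvM is produced and active.
With repressor OrvM bound, *purH* is not transcribed.
So PurH is not produced.
Fe²⁺ is absent, so VorA is active.
Required activator GixG is absent, so *lomY* is not transcribed.

OFF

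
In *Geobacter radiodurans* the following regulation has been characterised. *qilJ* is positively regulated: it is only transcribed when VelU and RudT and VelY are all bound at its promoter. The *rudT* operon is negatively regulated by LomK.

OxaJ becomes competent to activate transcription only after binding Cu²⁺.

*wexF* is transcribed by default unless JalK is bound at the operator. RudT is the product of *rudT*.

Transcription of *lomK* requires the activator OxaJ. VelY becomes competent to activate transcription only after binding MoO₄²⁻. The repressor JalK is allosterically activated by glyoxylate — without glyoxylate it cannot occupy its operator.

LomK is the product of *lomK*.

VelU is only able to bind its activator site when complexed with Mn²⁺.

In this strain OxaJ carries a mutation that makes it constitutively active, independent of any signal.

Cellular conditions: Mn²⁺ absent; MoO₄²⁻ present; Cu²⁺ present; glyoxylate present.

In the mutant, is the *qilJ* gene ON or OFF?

Mn²⁺ is absent, so VelU is inactive.
OxaJ is constitutively active in this strain.
No repressor is bound and OxaJ is active, so *lomK* is transcribed.
So LomK is produced and active.
With repressor LomK bound, *rudT* is not transcribed.
So RudT is not produced.
MoO₄²⁻ is present, so VelY is active.
Required activator VelU is absent, so *qilJ* is not transcribed.

OFF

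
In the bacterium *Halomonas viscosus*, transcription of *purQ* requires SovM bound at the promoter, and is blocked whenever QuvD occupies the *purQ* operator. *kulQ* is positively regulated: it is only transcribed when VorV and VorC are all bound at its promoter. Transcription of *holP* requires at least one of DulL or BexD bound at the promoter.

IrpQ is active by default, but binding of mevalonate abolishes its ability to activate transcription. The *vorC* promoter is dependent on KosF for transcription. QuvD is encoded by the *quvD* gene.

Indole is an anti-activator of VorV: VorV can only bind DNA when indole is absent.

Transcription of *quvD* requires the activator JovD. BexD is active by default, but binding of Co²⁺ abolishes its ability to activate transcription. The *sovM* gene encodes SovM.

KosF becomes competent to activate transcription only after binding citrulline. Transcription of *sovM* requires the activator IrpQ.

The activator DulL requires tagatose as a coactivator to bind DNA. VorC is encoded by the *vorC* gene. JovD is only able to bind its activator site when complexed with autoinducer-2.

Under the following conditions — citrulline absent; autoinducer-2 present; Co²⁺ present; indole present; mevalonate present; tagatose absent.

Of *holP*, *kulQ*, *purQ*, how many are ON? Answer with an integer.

Tagatose is absent, so DulL is inactive.
Co²⁺ is present, so BexD is inactive.
No activator is available at the *holP* promoter, so *holP* is not transcribed.
→ *holP* is OFF.
Indole is present, so VorV is inactive.
Citrulline is absent, so KosF is inactive.
Required activator KosF is absent, so *vorC* is not transcribed.
So VorC is not produced.
Required activator VorV is absent, so *kulQ* is not transcribed.
→ *kulQ* is OFF.
Mevalonate is present, so IrpQ is inactive.
Required activator IrpQ is absent, so *sovM* is not transcribed.
So SovM is not produced.
Autoinducer-2 is present, so JovD is active.
No repressor is bound and JovD is active, so *quvD* is transcribed.
So QuvD is produced and active.
With repressor QuvD bound, *purQ* is not transcribed.
→ *purQ* is OFF.
0 of the 3 genes are transcribed.

0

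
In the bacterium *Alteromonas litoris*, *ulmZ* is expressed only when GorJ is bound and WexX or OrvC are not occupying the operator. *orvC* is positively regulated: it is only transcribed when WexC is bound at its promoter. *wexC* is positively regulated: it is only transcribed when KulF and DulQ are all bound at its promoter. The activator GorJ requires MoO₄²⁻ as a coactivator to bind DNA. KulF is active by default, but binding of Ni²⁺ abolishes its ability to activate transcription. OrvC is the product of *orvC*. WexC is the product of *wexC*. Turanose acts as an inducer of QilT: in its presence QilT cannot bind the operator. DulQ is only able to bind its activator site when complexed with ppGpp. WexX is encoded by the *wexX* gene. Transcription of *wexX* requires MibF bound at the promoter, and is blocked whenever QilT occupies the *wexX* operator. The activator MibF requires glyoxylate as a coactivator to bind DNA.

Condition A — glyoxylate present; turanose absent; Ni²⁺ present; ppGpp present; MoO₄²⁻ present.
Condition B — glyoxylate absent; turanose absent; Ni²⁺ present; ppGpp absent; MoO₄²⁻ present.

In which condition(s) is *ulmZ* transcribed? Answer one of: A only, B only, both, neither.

both

Condition A:
Glyoxylate is present, so MibF is active.
Turanose is absent, so QilT is active.
With repressor QilT bound, *wexX* is not transcribed.
So WexX is not produced.
Ni²⁺ is present, so KulF is inactive.
ppGpp is present, so DulQ is active.
Required activator KulF is absent, so *wexC* is not transcribed.
So WexC is not produced.
Required activator WexC is absent, so *orvC* is not transcribed.
So OrvC is not produced.
MoO₄²⁻ is present, so GorJ is active.
No repressor is bound and GorJ is active, so *ulmZ* is transcribed.
→ *ulmZ* is ON in A.
Condition B:
Glyoxylate is absent, so MibF is inactive.
Turanose is absent, so QilT is active.
With repressor QilT bound, *wexX* is not transcribed.
So WexX is not produced.
Ni²⁺ is present, so KulF is inactive.
ppGpp is absent, so DulQ is inactive.
Required activator KulF is absent, so *wexC* is not transcribed.
So WexC is not produced.
Required activator WexC is absent, so *orvC* is not transcribed.
So OrvC is not produced.
MoO₄²⁻ is present, so GorJ is active.
No repressor is bound and GorJ is active, so *ulmZ* is transcribed.
→ *ulmZ* is ON in B.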